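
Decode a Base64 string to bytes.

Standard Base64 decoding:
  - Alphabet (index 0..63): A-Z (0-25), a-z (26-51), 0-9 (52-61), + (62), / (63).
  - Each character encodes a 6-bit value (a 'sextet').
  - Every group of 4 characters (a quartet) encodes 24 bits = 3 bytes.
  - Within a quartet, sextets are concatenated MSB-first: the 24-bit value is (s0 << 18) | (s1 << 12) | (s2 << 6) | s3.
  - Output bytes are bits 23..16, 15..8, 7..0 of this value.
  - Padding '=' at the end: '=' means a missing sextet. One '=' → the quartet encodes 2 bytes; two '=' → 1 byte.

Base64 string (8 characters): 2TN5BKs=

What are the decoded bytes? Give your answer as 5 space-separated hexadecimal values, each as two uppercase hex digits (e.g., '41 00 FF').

After char 0 ('2'=54): chars_in_quartet=1 acc=0x36 bytes_emitted=0
After char 1 ('T'=19): chars_in_quartet=2 acc=0xD93 bytes_emitted=0
After char 2 ('N'=13): chars_in_quartet=3 acc=0x364CD bytes_emitted=0
After char 3 ('5'=57): chars_in_quartet=4 acc=0xD93379 -> emit D9 33 79, reset; bytes_emitted=3
After char 4 ('B'=1): chars_in_quartet=1 acc=0x1 bytes_emitted=3
After char 5 ('K'=10): chars_in_quartet=2 acc=0x4A bytes_emitted=3
After char 6 ('s'=44): chars_in_quartet=3 acc=0x12AC bytes_emitted=3
Padding '=': partial quartet acc=0x12AC -> emit 04 AB; bytes_emitted=5

Answer: D9 33 79 04 AB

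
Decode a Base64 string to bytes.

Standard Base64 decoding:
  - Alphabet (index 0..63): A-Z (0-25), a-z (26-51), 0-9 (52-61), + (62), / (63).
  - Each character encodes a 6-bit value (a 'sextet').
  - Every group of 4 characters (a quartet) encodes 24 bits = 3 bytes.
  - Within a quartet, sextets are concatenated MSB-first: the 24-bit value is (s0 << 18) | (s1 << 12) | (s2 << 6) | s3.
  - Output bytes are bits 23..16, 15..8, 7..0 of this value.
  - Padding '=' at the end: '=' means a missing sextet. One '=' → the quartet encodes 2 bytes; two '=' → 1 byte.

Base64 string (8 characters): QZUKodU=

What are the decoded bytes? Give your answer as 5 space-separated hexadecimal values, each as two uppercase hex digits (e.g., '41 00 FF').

After char 0 ('Q'=16): chars_in_quartet=1 acc=0x10 bytes_emitted=0
After char 1 ('Z'=25): chars_in_quartet=2 acc=0x419 bytes_emitted=0
After char 2 ('U'=20): chars_in_quartet=3 acc=0x10654 bytes_emitted=0
After char 3 ('K'=10): chars_in_quartet=4 acc=0x41950A -> emit 41 95 0A, reset; bytes_emitted=3
After char 4 ('o'=40): chars_in_quartet=1 acc=0x28 bytes_emitted=3
After char 5 ('d'=29): chars_in_quartet=2 acc=0xA1D bytes_emitted=3
After char 6 ('U'=20): chars_in_quartet=3 acc=0x28754 bytes_emitted=3
Padding '=': partial quartet acc=0x28754 -> emit A1 D5; bytes_emitted=5

Answer: 41 95 0A A1 D5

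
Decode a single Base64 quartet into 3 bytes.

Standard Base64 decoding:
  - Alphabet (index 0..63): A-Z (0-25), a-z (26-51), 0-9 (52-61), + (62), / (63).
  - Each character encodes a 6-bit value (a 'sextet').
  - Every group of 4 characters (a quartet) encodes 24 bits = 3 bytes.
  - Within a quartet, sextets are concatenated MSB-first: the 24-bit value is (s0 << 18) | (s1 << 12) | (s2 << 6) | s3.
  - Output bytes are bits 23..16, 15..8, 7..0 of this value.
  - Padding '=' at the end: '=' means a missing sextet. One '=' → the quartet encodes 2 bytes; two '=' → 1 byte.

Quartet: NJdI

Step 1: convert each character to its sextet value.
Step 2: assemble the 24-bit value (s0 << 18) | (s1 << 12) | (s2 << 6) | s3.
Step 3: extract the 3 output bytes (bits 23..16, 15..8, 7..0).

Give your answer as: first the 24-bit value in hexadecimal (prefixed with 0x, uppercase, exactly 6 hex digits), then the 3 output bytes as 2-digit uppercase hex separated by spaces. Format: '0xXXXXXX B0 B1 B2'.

Answer: 0x349748 34 97 48

Derivation:
Sextets: N=13, J=9, d=29, I=8
24-bit: (13<<18) | (9<<12) | (29<<6) | 8
      = 0x340000 | 0x009000 | 0x000740 | 0x000008
      = 0x349748
Bytes: (v>>16)&0xFF=34, (v>>8)&0xFF=97, v&0xFF=48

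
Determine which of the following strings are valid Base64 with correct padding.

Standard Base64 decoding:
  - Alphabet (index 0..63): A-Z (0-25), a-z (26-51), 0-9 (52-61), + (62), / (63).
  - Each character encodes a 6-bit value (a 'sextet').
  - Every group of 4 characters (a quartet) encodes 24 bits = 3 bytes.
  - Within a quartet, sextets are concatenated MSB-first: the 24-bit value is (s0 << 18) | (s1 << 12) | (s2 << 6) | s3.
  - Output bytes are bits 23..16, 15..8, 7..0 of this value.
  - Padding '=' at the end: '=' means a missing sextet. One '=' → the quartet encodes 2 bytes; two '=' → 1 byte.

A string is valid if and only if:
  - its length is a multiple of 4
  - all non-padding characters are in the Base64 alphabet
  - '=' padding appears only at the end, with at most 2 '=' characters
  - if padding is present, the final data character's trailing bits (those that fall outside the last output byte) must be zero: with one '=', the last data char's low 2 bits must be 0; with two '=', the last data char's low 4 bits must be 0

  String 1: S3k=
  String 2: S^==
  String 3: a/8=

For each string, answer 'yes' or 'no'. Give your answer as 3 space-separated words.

String 1: 'S3k=' → valid
String 2: 'S^==' → invalid (bad char(s): ['^'])
String 3: 'a/8=' → valid

Answer: yes no yes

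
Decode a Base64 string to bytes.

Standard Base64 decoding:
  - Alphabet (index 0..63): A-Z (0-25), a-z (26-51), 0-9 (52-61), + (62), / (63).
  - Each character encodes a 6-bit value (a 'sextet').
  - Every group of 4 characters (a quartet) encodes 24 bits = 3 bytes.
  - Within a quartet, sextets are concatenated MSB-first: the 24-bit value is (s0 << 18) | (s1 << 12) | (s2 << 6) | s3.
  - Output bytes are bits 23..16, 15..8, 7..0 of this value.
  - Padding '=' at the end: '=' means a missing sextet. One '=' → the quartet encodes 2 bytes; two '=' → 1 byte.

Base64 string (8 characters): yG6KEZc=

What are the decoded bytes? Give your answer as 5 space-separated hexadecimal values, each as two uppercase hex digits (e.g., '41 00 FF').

Answer: C8 6E 8A 11 97

Derivation:
After char 0 ('y'=50): chars_in_quartet=1 acc=0x32 bytes_emitted=0
After char 1 ('G'=6): chars_in_quartet=2 acc=0xC86 bytes_emitted=0
After char 2 ('6'=58): chars_in_quartet=3 acc=0x321BA bytes_emitted=0
After char 3 ('K'=10): chars_in_quartet=4 acc=0xC86E8A -> emit C8 6E 8A, reset; bytes_emitted=3
After char 4 ('E'=4): chars_in_quartet=1 acc=0x4 bytes_emitted=3
After char 5 ('Z'=25): chars_in_quartet=2 acc=0x119 bytes_emitted=3
After char 6 ('c'=28): chars_in_quartet=3 acc=0x465C bytes_emitted=3
Padding '=': partial quartet acc=0x465C -> emit 11 97; bytes_emitted=5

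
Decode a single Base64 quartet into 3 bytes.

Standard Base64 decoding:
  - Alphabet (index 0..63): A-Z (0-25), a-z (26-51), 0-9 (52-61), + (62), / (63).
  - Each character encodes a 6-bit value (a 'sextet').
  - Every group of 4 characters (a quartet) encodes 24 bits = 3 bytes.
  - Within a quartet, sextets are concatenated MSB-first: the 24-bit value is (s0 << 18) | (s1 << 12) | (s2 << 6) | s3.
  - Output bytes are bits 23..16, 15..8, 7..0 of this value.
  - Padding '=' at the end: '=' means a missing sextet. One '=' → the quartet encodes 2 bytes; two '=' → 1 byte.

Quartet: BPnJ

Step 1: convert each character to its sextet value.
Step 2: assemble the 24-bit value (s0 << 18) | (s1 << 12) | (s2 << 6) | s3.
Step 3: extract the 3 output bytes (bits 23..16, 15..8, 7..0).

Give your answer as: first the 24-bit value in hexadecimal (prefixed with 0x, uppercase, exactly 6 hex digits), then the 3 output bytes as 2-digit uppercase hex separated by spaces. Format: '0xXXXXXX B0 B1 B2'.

Sextets: B=1, P=15, n=39, J=9
24-bit: (1<<18) | (15<<12) | (39<<6) | 9
      = 0x040000 | 0x00F000 | 0x0009C0 | 0x000009
      = 0x04F9C9
Bytes: (v>>16)&0xFF=04, (v>>8)&0xFF=F9, v&0xFF=C9

Answer: 0x04F9C9 04 F9 C9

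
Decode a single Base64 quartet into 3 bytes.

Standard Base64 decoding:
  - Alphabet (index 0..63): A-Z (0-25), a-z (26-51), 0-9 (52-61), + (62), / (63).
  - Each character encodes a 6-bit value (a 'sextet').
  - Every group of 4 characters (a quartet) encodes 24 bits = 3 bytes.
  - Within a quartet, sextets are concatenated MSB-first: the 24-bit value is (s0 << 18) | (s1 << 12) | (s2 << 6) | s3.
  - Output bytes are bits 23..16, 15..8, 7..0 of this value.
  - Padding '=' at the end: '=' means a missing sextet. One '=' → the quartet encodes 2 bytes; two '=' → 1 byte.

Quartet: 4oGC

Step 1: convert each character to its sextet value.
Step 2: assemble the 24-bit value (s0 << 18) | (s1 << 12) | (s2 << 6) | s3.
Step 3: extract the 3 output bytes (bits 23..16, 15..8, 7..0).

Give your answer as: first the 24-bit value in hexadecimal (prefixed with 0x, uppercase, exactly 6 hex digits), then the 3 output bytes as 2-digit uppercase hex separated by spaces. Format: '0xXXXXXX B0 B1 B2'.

Sextets: 4=56, o=40, G=6, C=2
24-bit: (56<<18) | (40<<12) | (6<<6) | 2
      = 0xE00000 | 0x028000 | 0x000180 | 0x000002
      = 0xE28182
Bytes: (v>>16)&0xFF=E2, (v>>8)&0xFF=81, v&0xFF=82

Answer: 0xE28182 E2 81 82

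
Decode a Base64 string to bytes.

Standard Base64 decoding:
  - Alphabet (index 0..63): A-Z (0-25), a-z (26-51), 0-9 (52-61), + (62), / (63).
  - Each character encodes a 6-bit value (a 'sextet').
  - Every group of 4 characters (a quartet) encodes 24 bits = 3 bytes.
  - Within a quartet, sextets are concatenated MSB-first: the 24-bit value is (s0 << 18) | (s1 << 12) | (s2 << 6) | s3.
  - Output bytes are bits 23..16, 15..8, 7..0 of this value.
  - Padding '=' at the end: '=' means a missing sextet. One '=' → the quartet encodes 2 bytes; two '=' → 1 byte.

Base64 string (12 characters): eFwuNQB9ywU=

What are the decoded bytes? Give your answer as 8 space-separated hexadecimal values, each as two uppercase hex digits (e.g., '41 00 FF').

After char 0 ('e'=30): chars_in_quartet=1 acc=0x1E bytes_emitted=0
After char 1 ('F'=5): chars_in_quartet=2 acc=0x785 bytes_emitted=0
After char 2 ('w'=48): chars_in_quartet=3 acc=0x1E170 bytes_emitted=0
After char 3 ('u'=46): chars_in_quartet=4 acc=0x785C2E -> emit 78 5C 2E, reset; bytes_emitted=3
After char 4 ('N'=13): chars_in_quartet=1 acc=0xD bytes_emitted=3
After char 5 ('Q'=16): chars_in_quartet=2 acc=0x350 bytes_emitted=3
After char 6 ('B'=1): chars_in_quartet=3 acc=0xD401 bytes_emitted=3
After char 7 ('9'=61): chars_in_quartet=4 acc=0x35007D -> emit 35 00 7D, reset; bytes_emitted=6
After char 8 ('y'=50): chars_in_quartet=1 acc=0x32 bytes_emitted=6
After char 9 ('w'=48): chars_in_quartet=2 acc=0xCB0 bytes_emitted=6
After char 10 ('U'=20): chars_in_quartet=3 acc=0x32C14 bytes_emitted=6
Padding '=': partial quartet acc=0x32C14 -> emit CB 05; bytes_emitted=8

Answer: 78 5C 2E 35 00 7D CB 05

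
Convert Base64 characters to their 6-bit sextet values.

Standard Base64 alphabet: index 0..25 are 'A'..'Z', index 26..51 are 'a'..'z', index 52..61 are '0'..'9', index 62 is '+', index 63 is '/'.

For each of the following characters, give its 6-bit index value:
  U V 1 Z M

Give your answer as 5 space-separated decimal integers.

'U': A..Z range, ord('U') − ord('A') = 20
'V': A..Z range, ord('V') − ord('A') = 21
'1': 0..9 range, 52 + ord('1') − ord('0') = 53
'Z': A..Z range, ord('Z') − ord('A') = 25
'M': A..Z range, ord('M') − ord('A') = 12

Answer: 20 21 53 25 12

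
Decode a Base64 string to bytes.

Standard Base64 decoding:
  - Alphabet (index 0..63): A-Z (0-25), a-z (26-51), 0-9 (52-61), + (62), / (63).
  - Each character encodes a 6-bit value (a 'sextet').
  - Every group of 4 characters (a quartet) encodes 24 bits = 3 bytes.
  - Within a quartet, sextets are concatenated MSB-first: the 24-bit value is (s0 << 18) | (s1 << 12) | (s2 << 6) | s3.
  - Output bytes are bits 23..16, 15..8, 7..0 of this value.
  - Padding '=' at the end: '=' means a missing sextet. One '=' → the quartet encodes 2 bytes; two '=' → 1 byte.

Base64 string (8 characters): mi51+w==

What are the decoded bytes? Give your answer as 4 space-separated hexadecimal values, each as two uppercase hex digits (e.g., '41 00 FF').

After char 0 ('m'=38): chars_in_quartet=1 acc=0x26 bytes_emitted=0
After char 1 ('i'=34): chars_in_quartet=2 acc=0x9A2 bytes_emitted=0
After char 2 ('5'=57): chars_in_quartet=3 acc=0x268B9 bytes_emitted=0
After char 3 ('1'=53): chars_in_quartet=4 acc=0x9A2E75 -> emit 9A 2E 75, reset; bytes_emitted=3
After char 4 ('+'=62): chars_in_quartet=1 acc=0x3E bytes_emitted=3
After char 5 ('w'=48): chars_in_quartet=2 acc=0xFB0 bytes_emitted=3
Padding '==': partial quartet acc=0xFB0 -> emit FB; bytes_emitted=4

Answer: 9A 2E 75 FB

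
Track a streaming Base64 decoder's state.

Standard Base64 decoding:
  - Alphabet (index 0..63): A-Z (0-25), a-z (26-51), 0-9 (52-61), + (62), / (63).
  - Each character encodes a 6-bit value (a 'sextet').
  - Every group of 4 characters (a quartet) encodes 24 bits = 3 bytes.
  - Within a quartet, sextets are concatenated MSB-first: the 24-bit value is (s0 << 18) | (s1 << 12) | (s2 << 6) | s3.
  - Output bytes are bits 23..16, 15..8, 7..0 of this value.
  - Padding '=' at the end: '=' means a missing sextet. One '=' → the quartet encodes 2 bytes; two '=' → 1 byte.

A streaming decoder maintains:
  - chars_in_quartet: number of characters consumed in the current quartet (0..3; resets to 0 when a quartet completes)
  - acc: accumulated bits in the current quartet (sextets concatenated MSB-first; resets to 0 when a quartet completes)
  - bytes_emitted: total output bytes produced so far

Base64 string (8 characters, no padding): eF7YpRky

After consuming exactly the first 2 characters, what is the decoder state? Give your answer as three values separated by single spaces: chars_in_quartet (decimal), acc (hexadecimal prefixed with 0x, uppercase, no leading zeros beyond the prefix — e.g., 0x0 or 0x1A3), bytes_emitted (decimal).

Answer: 2 0x785 0

Derivation:
After char 0 ('e'=30): chars_in_quartet=1 acc=0x1E bytes_emitted=0
After char 1 ('F'=5): chars_in_quartet=2 acc=0x785 bytes_emitted=0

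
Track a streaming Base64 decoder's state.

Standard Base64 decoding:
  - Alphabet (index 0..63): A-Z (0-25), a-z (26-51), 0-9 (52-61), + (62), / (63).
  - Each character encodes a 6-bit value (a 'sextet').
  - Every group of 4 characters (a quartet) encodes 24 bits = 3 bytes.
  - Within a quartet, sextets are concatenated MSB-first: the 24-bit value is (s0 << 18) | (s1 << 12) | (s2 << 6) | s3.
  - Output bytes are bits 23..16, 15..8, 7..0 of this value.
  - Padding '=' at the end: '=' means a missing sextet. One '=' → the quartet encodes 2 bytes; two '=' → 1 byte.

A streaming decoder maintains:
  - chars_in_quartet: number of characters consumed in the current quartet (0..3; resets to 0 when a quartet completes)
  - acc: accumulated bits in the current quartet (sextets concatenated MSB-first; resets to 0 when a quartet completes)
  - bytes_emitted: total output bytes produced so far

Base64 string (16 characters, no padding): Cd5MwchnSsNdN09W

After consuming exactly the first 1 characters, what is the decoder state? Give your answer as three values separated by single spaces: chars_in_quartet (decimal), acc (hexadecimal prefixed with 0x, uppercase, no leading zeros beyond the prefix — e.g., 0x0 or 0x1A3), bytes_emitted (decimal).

After char 0 ('C'=2): chars_in_quartet=1 acc=0x2 bytes_emitted=0

Answer: 1 0x2 0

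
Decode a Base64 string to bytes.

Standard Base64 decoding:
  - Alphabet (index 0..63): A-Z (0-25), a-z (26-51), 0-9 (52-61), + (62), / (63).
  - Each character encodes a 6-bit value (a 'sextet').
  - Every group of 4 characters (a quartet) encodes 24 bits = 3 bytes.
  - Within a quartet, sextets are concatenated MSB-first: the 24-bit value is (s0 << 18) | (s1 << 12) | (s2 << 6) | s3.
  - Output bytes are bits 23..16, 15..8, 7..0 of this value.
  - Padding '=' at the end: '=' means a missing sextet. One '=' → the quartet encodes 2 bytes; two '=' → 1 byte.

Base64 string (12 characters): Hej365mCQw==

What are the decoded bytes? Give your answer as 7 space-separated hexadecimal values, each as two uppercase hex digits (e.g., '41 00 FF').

Answer: 1D E8 F7 EB 99 82 43

Derivation:
After char 0 ('H'=7): chars_in_quartet=1 acc=0x7 bytes_emitted=0
After char 1 ('e'=30): chars_in_quartet=2 acc=0x1DE bytes_emitted=0
After char 2 ('j'=35): chars_in_quartet=3 acc=0x77A3 bytes_emitted=0
After char 3 ('3'=55): chars_in_quartet=4 acc=0x1DE8F7 -> emit 1D E8 F7, reset; bytes_emitted=3
After char 4 ('6'=58): chars_in_quartet=1 acc=0x3A bytes_emitted=3
After char 5 ('5'=57): chars_in_quartet=2 acc=0xEB9 bytes_emitted=3
After char 6 ('m'=38): chars_in_quartet=3 acc=0x3AE66 bytes_emitted=3
After char 7 ('C'=2): chars_in_quartet=4 acc=0xEB9982 -> emit EB 99 82, reset; bytes_emitted=6
After char 8 ('Q'=16): chars_in_quartet=1 acc=0x10 bytes_emitted=6
After char 9 ('w'=48): chars_in_quartet=2 acc=0x430 bytes_emitted=6
Padding '==': partial quartet acc=0x430 -> emit 43; bytes_emitted=7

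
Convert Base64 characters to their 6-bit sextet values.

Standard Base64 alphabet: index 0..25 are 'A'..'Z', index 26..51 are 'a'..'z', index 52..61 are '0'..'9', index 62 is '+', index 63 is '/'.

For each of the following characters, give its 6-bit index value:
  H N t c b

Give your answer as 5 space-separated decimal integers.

'H': A..Z range, ord('H') − ord('A') = 7
'N': A..Z range, ord('N') − ord('A') = 13
't': a..z range, 26 + ord('t') − ord('a') = 45
'c': a..z range, 26 + ord('c') − ord('a') = 28
'b': a..z range, 26 + ord('b') − ord('a') = 27

Answer: 7 13 45 28 27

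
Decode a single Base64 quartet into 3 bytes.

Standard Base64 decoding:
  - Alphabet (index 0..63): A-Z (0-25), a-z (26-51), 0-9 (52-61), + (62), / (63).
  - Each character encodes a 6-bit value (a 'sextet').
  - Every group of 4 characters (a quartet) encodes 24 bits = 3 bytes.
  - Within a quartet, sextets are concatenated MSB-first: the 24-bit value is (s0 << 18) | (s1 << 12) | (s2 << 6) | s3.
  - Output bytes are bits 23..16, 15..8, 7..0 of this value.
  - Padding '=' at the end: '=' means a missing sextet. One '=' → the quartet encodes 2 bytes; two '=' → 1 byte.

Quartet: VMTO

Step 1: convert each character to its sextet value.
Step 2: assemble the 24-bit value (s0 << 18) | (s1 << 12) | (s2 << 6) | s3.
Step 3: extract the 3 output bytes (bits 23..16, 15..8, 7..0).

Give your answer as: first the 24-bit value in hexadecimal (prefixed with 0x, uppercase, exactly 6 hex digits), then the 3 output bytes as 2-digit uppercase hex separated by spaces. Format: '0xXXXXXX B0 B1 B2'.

Answer: 0x54C4CE 54 C4 CE

Derivation:
Sextets: V=21, M=12, T=19, O=14
24-bit: (21<<18) | (12<<12) | (19<<6) | 14
      = 0x540000 | 0x00C000 | 0x0004C0 | 0x00000E
      = 0x54C4CE
Bytes: (v>>16)&0xFF=54, (v>>8)&0xFF=C4, v&0xFF=CE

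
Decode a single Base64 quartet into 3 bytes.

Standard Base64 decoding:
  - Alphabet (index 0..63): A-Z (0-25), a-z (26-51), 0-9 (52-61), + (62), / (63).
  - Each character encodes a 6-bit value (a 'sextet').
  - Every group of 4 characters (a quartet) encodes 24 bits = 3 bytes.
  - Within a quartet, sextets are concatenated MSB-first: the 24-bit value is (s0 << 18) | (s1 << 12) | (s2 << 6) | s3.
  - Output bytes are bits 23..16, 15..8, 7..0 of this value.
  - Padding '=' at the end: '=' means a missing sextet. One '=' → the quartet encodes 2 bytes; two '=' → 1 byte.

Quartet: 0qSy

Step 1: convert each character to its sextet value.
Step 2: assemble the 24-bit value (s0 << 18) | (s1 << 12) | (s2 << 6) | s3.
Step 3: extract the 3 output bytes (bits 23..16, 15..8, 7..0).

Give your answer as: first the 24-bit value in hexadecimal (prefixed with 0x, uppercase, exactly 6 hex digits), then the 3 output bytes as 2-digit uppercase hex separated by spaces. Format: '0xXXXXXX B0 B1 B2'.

Sextets: 0=52, q=42, S=18, y=50
24-bit: (52<<18) | (42<<12) | (18<<6) | 50
      = 0xD00000 | 0x02A000 | 0x000480 | 0x000032
      = 0xD2A4B2
Bytes: (v>>16)&0xFF=D2, (v>>8)&0xFF=A4, v&0xFF=B2

Answer: 0xD2A4B2 D2 A4 B2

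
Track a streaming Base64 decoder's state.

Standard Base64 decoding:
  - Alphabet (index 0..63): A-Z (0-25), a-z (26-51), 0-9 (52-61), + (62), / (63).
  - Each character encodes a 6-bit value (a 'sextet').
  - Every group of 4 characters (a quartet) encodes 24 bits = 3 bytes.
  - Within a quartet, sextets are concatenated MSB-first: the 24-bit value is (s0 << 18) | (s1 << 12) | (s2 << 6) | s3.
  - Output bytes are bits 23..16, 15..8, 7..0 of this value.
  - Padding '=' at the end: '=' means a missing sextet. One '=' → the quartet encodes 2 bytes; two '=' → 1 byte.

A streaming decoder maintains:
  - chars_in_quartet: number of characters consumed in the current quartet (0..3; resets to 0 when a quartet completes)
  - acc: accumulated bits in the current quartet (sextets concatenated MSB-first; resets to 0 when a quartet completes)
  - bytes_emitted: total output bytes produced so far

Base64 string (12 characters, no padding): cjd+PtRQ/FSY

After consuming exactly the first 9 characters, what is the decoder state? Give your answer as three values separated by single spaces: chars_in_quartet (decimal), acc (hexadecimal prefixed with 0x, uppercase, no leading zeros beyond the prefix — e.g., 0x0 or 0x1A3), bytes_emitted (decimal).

After char 0 ('c'=28): chars_in_quartet=1 acc=0x1C bytes_emitted=0
After char 1 ('j'=35): chars_in_quartet=2 acc=0x723 bytes_emitted=0
After char 2 ('d'=29): chars_in_quartet=3 acc=0x1C8DD bytes_emitted=0
After char 3 ('+'=62): chars_in_quartet=4 acc=0x72377E -> emit 72 37 7E, reset; bytes_emitted=3
After char 4 ('P'=15): chars_in_quartet=1 acc=0xF bytes_emitted=3
After char 5 ('t'=45): chars_in_quartet=2 acc=0x3ED bytes_emitted=3
After char 6 ('R'=17): chars_in_quartet=3 acc=0xFB51 bytes_emitted=3
After char 7 ('Q'=16): chars_in_quartet=4 acc=0x3ED450 -> emit 3E D4 50, reset; bytes_emitted=6
After char 8 ('/'=63): chars_in_quartet=1 acc=0x3F bytes_emitted=6

Answer: 1 0x3F 6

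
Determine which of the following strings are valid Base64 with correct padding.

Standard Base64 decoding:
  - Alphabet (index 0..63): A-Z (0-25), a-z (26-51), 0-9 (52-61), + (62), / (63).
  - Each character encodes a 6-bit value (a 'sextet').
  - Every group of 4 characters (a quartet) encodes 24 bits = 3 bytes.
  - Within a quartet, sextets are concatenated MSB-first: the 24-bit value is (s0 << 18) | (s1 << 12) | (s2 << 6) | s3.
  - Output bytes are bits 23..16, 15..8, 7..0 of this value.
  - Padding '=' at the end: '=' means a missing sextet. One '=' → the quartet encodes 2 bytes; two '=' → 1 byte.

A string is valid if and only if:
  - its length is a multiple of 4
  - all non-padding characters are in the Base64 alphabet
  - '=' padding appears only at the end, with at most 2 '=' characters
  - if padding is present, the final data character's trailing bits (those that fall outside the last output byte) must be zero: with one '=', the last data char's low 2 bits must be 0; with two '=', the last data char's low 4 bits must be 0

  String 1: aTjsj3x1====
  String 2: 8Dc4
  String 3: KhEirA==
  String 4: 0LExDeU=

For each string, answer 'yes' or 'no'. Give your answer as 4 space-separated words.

String 1: 'aTjsj3x1====' → invalid (4 pad chars (max 2))
String 2: '8Dc4' → valid
String 3: 'KhEirA==' → valid
String 4: '0LExDeU=' → valid

Answer: no yes yes yes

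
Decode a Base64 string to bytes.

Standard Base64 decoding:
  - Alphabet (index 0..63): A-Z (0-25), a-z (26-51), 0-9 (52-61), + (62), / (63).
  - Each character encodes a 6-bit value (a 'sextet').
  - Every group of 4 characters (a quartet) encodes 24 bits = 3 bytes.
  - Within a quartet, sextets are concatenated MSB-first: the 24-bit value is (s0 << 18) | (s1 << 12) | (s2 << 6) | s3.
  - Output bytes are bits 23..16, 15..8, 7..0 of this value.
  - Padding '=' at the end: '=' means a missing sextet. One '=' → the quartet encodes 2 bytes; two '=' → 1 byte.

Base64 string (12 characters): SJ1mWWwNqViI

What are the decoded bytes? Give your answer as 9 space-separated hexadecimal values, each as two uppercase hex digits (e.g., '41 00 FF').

After char 0 ('S'=18): chars_in_quartet=1 acc=0x12 bytes_emitted=0
After char 1 ('J'=9): chars_in_quartet=2 acc=0x489 bytes_emitted=0
After char 2 ('1'=53): chars_in_quartet=3 acc=0x12275 bytes_emitted=0
After char 3 ('m'=38): chars_in_quartet=4 acc=0x489D66 -> emit 48 9D 66, reset; bytes_emitted=3
After char 4 ('W'=22): chars_in_quartet=1 acc=0x16 bytes_emitted=3
After char 5 ('W'=22): chars_in_quartet=2 acc=0x596 bytes_emitted=3
After char 6 ('w'=48): chars_in_quartet=3 acc=0x165B0 bytes_emitted=3
After char 7 ('N'=13): chars_in_quartet=4 acc=0x596C0D -> emit 59 6C 0D, reset; bytes_emitted=6
After char 8 ('q'=42): chars_in_quartet=1 acc=0x2A bytes_emitted=6
After char 9 ('V'=21): chars_in_quartet=2 acc=0xA95 bytes_emitted=6
After char 10 ('i'=34): chars_in_quartet=3 acc=0x2A562 bytes_emitted=6
After char 11 ('I'=8): chars_in_quartet=4 acc=0xA95888 -> emit A9 58 88, reset; bytes_emitted=9

Answer: 48 9D 66 59 6C 0D A9 58 88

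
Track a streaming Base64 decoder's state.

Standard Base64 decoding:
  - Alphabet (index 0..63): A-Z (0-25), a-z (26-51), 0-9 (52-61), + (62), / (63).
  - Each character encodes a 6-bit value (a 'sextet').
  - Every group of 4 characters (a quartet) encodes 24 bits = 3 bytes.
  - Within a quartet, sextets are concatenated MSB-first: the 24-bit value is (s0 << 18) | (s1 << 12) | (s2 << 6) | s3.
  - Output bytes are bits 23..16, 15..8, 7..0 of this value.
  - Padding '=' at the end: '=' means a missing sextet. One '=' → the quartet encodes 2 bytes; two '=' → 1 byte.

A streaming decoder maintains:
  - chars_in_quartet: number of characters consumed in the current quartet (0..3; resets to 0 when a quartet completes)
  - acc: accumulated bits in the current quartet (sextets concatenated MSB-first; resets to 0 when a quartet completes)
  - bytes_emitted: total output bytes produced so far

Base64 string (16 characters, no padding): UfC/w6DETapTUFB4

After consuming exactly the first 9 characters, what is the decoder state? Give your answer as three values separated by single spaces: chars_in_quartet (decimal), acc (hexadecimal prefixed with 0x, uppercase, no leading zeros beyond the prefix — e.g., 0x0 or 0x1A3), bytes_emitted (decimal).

After char 0 ('U'=20): chars_in_quartet=1 acc=0x14 bytes_emitted=0
After char 1 ('f'=31): chars_in_quartet=2 acc=0x51F bytes_emitted=0
After char 2 ('C'=2): chars_in_quartet=3 acc=0x147C2 bytes_emitted=0
After char 3 ('/'=63): chars_in_quartet=4 acc=0x51F0BF -> emit 51 F0 BF, reset; bytes_emitted=3
After char 4 ('w'=48): chars_in_quartet=1 acc=0x30 bytes_emitted=3
After char 5 ('6'=58): chars_in_quartet=2 acc=0xC3A bytes_emitted=3
After char 6 ('D'=3): chars_in_quartet=3 acc=0x30E83 bytes_emitted=3
After char 7 ('E'=4): chars_in_quartet=4 acc=0xC3A0C4 -> emit C3 A0 C4, reset; bytes_emitted=6
After char 8 ('T'=19): chars_in_quartet=1 acc=0x13 bytes_emitted=6

Answer: 1 0x13 6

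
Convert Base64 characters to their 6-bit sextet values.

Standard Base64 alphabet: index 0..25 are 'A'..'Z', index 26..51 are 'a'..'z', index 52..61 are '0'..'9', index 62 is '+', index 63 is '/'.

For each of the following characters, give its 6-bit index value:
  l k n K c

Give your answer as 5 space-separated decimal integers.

Answer: 37 36 39 10 28

Derivation:
'l': a..z range, 26 + ord('l') − ord('a') = 37
'k': a..z range, 26 + ord('k') − ord('a') = 36
'n': a..z range, 26 + ord('n') − ord('a') = 39
'K': A..Z range, ord('K') − ord('A') = 10
'c': a..z range, 26 + ord('c') − ord('a') = 28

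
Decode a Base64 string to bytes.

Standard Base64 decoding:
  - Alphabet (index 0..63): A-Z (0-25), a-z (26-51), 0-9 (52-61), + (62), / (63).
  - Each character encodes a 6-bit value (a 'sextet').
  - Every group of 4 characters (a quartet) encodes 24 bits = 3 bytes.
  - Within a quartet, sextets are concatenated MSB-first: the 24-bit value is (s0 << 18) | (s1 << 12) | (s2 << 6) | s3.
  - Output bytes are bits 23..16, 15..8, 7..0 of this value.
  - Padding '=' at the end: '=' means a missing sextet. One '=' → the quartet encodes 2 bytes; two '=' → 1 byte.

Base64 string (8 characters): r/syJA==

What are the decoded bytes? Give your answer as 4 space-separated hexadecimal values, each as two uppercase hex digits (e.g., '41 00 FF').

Answer: AF FB 32 24

Derivation:
After char 0 ('r'=43): chars_in_quartet=1 acc=0x2B bytes_emitted=0
After char 1 ('/'=63): chars_in_quartet=2 acc=0xAFF bytes_emitted=0
After char 2 ('s'=44): chars_in_quartet=3 acc=0x2BFEC bytes_emitted=0
After char 3 ('y'=50): chars_in_quartet=4 acc=0xAFFB32 -> emit AF FB 32, reset; bytes_emitted=3
After char 4 ('J'=9): chars_in_quartet=1 acc=0x9 bytes_emitted=3
After char 5 ('A'=0): chars_in_quartet=2 acc=0x240 bytes_emitted=3
Padding '==': partial quartet acc=0x240 -> emit 24; bytes_emitted=4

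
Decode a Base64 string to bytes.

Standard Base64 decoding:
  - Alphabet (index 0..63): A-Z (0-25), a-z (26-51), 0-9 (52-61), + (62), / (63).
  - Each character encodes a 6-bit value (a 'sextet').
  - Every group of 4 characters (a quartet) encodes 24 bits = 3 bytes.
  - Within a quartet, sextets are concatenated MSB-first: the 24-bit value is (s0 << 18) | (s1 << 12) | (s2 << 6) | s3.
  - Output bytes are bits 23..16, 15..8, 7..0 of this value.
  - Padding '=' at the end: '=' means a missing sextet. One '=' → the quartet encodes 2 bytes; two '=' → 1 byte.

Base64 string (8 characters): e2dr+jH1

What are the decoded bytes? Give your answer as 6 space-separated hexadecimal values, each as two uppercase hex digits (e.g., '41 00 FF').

After char 0 ('e'=30): chars_in_quartet=1 acc=0x1E bytes_emitted=0
After char 1 ('2'=54): chars_in_quartet=2 acc=0x7B6 bytes_emitted=0
After char 2 ('d'=29): chars_in_quartet=3 acc=0x1ED9D bytes_emitted=0
After char 3 ('r'=43): chars_in_quartet=4 acc=0x7B676B -> emit 7B 67 6B, reset; bytes_emitted=3
After char 4 ('+'=62): chars_in_quartet=1 acc=0x3E bytes_emitted=3
After char 5 ('j'=35): chars_in_quartet=2 acc=0xFA3 bytes_emitted=3
After char 6 ('H'=7): chars_in_quartet=3 acc=0x3E8C7 bytes_emitted=3
After char 7 ('1'=53): chars_in_quartet=4 acc=0xFA31F5 -> emit FA 31 F5, reset; bytes_emitted=6

Answer: 7B 67 6B FA 31 F5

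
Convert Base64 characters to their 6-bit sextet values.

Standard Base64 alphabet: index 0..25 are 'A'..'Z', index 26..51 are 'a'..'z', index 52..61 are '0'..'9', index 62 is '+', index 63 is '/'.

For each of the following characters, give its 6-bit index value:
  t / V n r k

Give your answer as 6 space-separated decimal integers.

Answer: 45 63 21 39 43 36

Derivation:
't': a..z range, 26 + ord('t') − ord('a') = 45
'/': index 63
'V': A..Z range, ord('V') − ord('A') = 21
'n': a..z range, 26 + ord('n') − ord('a') = 39
'r': a..z range, 26 + ord('r') − ord('a') = 43
'k': a..z range, 26 + ord('k') − ord('a') = 36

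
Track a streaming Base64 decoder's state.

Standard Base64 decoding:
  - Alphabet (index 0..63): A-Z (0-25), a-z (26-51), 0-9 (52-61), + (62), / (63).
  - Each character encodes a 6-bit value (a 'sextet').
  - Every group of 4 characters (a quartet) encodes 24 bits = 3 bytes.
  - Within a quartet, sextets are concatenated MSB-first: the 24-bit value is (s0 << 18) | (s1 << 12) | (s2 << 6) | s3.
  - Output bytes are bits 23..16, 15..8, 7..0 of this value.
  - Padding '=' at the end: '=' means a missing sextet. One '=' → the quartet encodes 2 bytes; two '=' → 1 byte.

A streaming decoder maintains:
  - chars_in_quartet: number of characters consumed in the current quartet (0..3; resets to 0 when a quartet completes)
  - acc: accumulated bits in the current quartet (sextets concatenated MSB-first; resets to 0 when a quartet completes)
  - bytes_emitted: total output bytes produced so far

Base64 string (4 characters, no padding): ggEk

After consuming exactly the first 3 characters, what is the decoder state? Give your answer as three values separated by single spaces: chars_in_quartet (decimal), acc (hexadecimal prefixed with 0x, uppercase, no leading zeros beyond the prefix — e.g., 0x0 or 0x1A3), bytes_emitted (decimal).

After char 0 ('g'=32): chars_in_quartet=1 acc=0x20 bytes_emitted=0
After char 1 ('g'=32): chars_in_quartet=2 acc=0x820 bytes_emitted=0
After char 2 ('E'=4): chars_in_quartet=3 acc=0x20804 bytes_emitted=0

Answer: 3 0x20804 0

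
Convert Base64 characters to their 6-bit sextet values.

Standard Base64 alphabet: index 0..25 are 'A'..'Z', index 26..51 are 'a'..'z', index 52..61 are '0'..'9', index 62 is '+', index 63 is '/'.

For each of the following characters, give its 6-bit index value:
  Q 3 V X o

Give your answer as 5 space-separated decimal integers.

Answer: 16 55 21 23 40

Derivation:
'Q': A..Z range, ord('Q') − ord('A') = 16
'3': 0..9 range, 52 + ord('3') − ord('0') = 55
'V': A..Z range, ord('V') − ord('A') = 21
'X': A..Z range, ord('X') − ord('A') = 23
'o': a..z range, 26 + ord('o') − ord('a') = 40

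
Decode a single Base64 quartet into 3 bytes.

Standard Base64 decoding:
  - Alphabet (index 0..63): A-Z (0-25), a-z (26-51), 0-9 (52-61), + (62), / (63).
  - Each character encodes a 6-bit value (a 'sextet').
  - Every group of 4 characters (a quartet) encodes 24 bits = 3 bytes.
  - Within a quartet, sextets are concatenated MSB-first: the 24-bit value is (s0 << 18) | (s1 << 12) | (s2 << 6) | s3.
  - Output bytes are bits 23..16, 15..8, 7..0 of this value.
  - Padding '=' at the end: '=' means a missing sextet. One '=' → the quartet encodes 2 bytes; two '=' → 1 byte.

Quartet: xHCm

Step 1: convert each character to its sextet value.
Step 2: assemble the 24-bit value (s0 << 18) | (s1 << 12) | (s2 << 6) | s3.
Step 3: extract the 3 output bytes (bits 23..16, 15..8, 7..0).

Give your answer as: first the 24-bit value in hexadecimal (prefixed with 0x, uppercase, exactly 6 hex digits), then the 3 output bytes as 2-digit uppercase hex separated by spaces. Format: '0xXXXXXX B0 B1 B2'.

Sextets: x=49, H=7, C=2, m=38
24-bit: (49<<18) | (7<<12) | (2<<6) | 38
      = 0xC40000 | 0x007000 | 0x000080 | 0x000026
      = 0xC470A6
Bytes: (v>>16)&0xFF=C4, (v>>8)&0xFF=70, v&0xFF=A6

Answer: 0xC470A6 C4 70 A6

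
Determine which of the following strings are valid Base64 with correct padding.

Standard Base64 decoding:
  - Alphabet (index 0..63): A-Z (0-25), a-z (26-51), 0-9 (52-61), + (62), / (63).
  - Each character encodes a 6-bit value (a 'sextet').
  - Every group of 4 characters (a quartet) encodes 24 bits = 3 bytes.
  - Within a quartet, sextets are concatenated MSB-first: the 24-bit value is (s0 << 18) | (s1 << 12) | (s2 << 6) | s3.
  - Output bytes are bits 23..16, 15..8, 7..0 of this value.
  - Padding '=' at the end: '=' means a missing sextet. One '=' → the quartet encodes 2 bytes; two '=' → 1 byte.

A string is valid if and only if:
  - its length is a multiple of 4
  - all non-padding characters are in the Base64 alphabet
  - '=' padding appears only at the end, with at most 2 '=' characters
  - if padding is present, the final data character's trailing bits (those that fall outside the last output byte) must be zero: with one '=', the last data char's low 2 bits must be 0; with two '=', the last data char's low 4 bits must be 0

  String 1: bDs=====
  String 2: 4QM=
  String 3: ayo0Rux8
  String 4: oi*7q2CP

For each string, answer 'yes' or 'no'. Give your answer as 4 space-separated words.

Answer: no yes yes no

Derivation:
String 1: 'bDs=====' → invalid (5 pad chars (max 2))
String 2: '4QM=' → valid
String 3: 'ayo0Rux8' → valid
String 4: 'oi*7q2CP' → invalid (bad char(s): ['*'])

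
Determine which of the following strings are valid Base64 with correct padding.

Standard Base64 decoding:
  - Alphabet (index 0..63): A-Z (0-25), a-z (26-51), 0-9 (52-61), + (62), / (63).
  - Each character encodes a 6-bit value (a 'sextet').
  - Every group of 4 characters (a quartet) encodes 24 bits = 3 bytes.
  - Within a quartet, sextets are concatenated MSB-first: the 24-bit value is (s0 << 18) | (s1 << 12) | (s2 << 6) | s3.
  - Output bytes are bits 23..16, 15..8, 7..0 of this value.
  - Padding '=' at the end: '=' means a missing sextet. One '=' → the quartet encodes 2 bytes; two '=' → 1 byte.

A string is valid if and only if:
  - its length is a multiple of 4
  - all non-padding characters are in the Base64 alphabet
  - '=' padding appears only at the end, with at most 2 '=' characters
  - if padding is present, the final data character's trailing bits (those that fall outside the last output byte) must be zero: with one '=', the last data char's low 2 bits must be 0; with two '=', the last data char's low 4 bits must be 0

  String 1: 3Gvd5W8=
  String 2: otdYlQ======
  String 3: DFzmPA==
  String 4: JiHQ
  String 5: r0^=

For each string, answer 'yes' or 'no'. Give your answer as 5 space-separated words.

Answer: yes no yes yes no

Derivation:
String 1: '3Gvd5W8=' → valid
String 2: 'otdYlQ======' → invalid (6 pad chars (max 2))
String 3: 'DFzmPA==' → valid
String 4: 'JiHQ' → valid
String 5: 'r0^=' → invalid (bad char(s): ['^'])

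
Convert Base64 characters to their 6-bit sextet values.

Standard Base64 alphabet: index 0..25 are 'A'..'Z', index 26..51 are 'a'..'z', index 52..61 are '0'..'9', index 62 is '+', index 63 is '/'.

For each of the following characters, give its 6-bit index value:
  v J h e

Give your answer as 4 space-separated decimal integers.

Answer: 47 9 33 30

Derivation:
'v': a..z range, 26 + ord('v') − ord('a') = 47
'J': A..Z range, ord('J') − ord('A') = 9
'h': a..z range, 26 + ord('h') − ord('a') = 33
'e': a..z range, 26 + ord('e') − ord('a') = 30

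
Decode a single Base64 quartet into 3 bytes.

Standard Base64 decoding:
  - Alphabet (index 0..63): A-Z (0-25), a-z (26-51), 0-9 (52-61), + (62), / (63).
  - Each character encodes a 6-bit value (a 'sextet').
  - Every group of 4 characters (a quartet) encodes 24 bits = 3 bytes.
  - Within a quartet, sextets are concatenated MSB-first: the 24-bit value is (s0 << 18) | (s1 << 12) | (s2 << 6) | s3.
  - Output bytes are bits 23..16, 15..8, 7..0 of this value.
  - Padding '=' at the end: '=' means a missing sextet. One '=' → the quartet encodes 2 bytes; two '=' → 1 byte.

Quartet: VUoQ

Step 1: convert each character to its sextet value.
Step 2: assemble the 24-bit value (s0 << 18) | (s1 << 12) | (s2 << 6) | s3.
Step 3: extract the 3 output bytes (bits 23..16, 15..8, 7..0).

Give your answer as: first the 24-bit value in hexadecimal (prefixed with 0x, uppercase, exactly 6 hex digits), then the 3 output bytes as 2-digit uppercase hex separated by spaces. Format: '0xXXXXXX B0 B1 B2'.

Answer: 0x554A10 55 4A 10

Derivation:
Sextets: V=21, U=20, o=40, Q=16
24-bit: (21<<18) | (20<<12) | (40<<6) | 16
      = 0x540000 | 0x014000 | 0x000A00 | 0x000010
      = 0x554A10
Bytes: (v>>16)&0xFF=55, (v>>8)&0xFF=4A, v&0xFF=10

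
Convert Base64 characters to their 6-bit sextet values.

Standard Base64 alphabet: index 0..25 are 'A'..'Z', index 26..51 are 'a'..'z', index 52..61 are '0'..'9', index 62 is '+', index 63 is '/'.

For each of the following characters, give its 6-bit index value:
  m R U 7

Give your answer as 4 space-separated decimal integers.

Answer: 38 17 20 59

Derivation:
'm': a..z range, 26 + ord('m') − ord('a') = 38
'R': A..Z range, ord('R') − ord('A') = 17
'U': A..Z range, ord('U') − ord('A') = 20
'7': 0..9 range, 52 + ord('7') − ord('0') = 59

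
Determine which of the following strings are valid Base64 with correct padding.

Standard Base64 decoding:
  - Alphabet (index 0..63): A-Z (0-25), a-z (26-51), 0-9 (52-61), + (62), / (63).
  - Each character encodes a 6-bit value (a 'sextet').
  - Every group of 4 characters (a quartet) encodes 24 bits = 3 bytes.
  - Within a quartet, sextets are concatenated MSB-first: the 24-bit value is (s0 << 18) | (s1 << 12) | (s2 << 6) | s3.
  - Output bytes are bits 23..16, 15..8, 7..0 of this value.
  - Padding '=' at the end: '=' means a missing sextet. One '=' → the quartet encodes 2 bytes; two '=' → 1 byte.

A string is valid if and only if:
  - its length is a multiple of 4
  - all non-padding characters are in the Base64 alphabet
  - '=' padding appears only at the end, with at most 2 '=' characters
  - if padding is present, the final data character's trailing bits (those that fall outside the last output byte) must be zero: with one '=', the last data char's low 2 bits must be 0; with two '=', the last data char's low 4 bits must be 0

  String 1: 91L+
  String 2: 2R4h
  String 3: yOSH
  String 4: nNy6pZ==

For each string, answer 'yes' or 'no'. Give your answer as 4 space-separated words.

String 1: '91L+' → valid
String 2: '2R4h' → valid
String 3: 'yOSH' → valid
String 4: 'nNy6pZ==' → invalid (bad trailing bits)

Answer: yes yes yes no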